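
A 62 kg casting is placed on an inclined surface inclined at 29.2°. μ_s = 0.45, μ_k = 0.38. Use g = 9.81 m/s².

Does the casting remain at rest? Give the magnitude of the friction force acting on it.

f ≈ 202 N

N = m g cos θ = 531 N.
Down-slope weight component: m g sin θ = 297 N.
μ_s N = 239 N.
297 > 239 N, so it slides; kinetic friction f = μ_k N = 0.38×531 = 202 N.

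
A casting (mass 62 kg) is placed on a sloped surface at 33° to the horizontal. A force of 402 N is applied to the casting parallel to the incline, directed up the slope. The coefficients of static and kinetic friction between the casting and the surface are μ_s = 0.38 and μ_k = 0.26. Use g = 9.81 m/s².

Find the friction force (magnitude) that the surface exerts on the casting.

f ≈ 70.7 N (down the incline)

The normal reaction is N = m g cos θ = 510.1 N.
For equilibrium along the incline the friction force must supply f = m g sin θ − P = 331.3 − 402 = -70.74 N (positive meaning up-slope).
Maximum static friction available: μ_s N = 0.38 × 510.1 = 193.8 N.
Since |-70.74| ≤ 193.8 N, static friction is sufficient; f equals the required value, not μ_s N.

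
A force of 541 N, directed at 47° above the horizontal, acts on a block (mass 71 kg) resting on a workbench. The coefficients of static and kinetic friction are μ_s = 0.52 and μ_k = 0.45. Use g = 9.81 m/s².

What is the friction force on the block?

N = m g − P sin α = 696.5 − 541×sin 47° = 300.8 N.
For equilibrium, f = P cos α = 541×cos 47° = 369 N.
The static-friction limit is μ_s N = 156.4 N.
The required friction exceeds μ_s N, so the block moves and f = μ_k N = 135 N.

f ≈ 135 N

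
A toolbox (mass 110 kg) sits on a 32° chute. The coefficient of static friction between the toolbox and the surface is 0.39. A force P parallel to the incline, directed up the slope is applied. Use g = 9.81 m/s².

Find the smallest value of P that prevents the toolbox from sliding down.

The toolbox tends to slide down (tan θ > μ_s), so at the point of impending slip friction acts up-slope at its limit: f = μ_s N.
P is parallel to the surface, so N = m g cos θ = 915 N.
Along the incline: P + μ_s N = m g sin θ, so P = 572 − 0.39×915 = 215 N.

P_min ≈ 215 N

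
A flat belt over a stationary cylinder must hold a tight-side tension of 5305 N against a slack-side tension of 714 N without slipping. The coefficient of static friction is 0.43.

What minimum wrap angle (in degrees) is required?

β_min ≈ 267°

T₂/T₁ = e^{μβ} → β = ln(T₂/T₁)/μ.
β = ln(5305/714)/0.43 = 2.006/0.43 = 4.664 rad.
In degrees: β = 4.664 × 180/π = 267°.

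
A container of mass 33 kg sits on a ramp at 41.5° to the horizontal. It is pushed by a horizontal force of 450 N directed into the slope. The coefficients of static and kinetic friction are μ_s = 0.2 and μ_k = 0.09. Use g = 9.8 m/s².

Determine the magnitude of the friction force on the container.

f ≈ 48.6 N (down the incline)

The horizontal push has a component P sin θ into the surface, so N = m g cos θ + P sin θ = 242.2 + 298.2 = 540.4 N.
Along the incline, the net driving force (taking up-slope positive) is P cos θ − m g sin θ = 337 − 214.3 = 122.7 N, so equilibrium requires friction f = -122.7 N (down-slope).
The limit of static friction is μ_s N = 108.1 N.
|f_req| = 122.7 > 108.1 N → the container slides up the incline; f = μ_k N = 0.09 × 540.4 = 48.6 N.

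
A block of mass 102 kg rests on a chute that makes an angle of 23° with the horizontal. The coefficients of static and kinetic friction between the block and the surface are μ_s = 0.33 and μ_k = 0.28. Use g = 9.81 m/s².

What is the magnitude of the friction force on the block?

f ≈ 258 N (up the incline)

Normal force: N = m g cos θ = 102 × 9.81 × cos 23° = 921.1 N.
For equilibrium along the incline, friction must balance the weight component: f = m g sin θ = 391 N up the slope.
Static friction can supply at most μ_s N = 304 N.
Since |391| > 304 N, static friction cannot hold it; the block slides down the incline and kinetic friction applies: f = μ_k N = 0.28 × 921.1 = 258 N.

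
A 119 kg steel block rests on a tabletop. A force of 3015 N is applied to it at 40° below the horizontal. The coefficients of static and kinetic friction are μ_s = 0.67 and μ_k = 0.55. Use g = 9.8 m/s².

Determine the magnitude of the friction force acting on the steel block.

Vertical equilibrium gives N = m g + P sin α = 3104 N.
For equilibrium, f = P cos α = 3015×cos 40° = 2310 N.
The static-friction limit is μ_s N = 2080 N.
2310 > 2080 N → the steel block slides; f = μ_k N = 0.55×3104 = 1710 N.

f ≈ 1710 N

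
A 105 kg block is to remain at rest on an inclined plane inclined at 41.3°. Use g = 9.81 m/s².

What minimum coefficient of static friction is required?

μ_s,min ≈ 0.879

At the slip threshold m g sin θ = μ_s m g cos θ, so μ_s,min = tan θ.
μ_s,min = tan 41.3° = 0.879.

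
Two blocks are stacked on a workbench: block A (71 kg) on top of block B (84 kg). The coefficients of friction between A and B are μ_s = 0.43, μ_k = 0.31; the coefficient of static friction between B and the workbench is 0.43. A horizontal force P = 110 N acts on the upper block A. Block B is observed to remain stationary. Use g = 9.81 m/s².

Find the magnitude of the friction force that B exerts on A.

f ≈ 110 N

Normal force at the A–B interface: N₁ = m_A g = 696.5 N.
Maximum static friction on A from B: μ_s N₁ = 0.43×696.5 = 299.5 N.
Since P = 110 N ≤ 299.5 N, A does not slip on B; friction on A equals P = 110 N.
B experiences an equal 110 N forward from A (third law). B is in equilibrium, so the floor supplies f₂ = 110 N of static friction (limit μ_s(m_A+m_B)g = 653.8 N, not exceeded).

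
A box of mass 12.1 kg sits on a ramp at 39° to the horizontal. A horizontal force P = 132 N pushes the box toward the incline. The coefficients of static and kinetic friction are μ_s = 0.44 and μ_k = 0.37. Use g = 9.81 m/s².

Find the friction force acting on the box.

f ≈ 27.9 N (down the incline)

Resolve perpendicular to the incline: N = m g cos θ + P sin θ = 12.1×9.81×cos 39° + 132×sin 39° = 175.3 N.
Parallel to the incline: P cos θ − m g sin θ = 102.6 − 74.7 = 27.88 N; the friction needed to balance this is 27.88 N acting down the slope.
Maximum static friction: μ_s N = 0.44 × 175.3 = 77.14 N.
Since 27.88 N is within the 77.14 N limit, the box stays put and friction is exactly 27.9 N.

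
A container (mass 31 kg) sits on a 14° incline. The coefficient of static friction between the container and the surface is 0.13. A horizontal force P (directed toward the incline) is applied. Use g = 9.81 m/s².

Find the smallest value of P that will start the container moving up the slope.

At impending motion up the slope, friction acts down-slope at its limit: f = μ_s N.
Perpendicular to the incline: N = m g cos θ + P sin θ.
Along the incline: P cos θ = m g sin θ + μ_s N = m g sin θ + μ_s (m g cos θ + P sin θ).
Solving, P (cos θ − μ_s sin θ) = m g (sin θ + μ_s cos θ), so P = 31×9.81×(sin 14° + 0.13 cos 14°)/(cos 14° − 0.13 sin 14°) = 304×0.3681/0.9388 = 119 N.

P ≈ 119 N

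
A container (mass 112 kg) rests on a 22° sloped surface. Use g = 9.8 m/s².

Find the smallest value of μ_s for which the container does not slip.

μ_s,min ≈ 0.404

At the slip threshold m g sin θ = μ_s m g cos θ, so μ_s,min = tan θ.
μ_s,min = tan 22° = 0.404.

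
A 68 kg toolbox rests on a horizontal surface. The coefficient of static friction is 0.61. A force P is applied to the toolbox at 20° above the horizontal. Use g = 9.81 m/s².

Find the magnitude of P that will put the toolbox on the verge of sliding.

N = m g − P sin α (the pull lifts the toolbox).
At impending slip, P cos α = μ_s N = μ_s (m g − P sin α).
Solving: P (cos α + μ_s sin α) = μ_s m g → P = 0.61×667/(cos 20° + 0.61 sin 20°) = 407/1.148 = 354 N.

P ≈ 354 N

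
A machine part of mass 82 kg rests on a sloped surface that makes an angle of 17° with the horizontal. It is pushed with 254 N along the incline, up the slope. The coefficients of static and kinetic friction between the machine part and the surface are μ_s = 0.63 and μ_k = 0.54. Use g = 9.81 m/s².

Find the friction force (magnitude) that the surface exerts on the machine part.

f ≈ 18.8 N (down the incline)

Perpendicular to the surface, N = m g cos θ = 82·9.81·cos 17° = 769.3 N.
Parallel to the incline, ΣF = 0 gives f = m g sin θ − P = 235.2 − 254 = -18.81 N (up-slope positive).
Maximum static friction available: μ_s N = 0.63 × 769.3 = 484.6 N.
Since |-18.81| ≤ 484.6 N, static friction is sufficient; f equals the required value, not μ_s N.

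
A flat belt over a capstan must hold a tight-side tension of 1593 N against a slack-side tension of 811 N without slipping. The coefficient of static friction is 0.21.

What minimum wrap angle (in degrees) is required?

β_min ≈ 184°

T₂/T₁ = e^{μβ} → β = ln(T₂/T₁)/μ.
β = ln(1593/811)/0.21 = 0.6751/0.21 = 3.215 rad.
In degrees: β = 3.215 × 180/π = 184°.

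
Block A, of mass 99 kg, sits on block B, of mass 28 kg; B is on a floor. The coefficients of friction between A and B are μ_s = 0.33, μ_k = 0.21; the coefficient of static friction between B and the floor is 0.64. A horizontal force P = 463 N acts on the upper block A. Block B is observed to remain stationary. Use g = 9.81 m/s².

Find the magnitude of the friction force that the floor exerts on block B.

The normal force B exerts on A is simply A's weight, N₁ = 971.2 N.
So the A–B interface can sustain at most μ_s N₁ = 320.5 N of static friction.
P = 463 N exceeds that limit, so A slips over B and the interface friction becomes kinetic: f₁ = μ_k N₁ = 0.21×971.2 = 204 N.
B experiences an equal 204 N forward from A (third law). B is in equilibrium, so the floor supplies f₂ = 204 N of static friction (limit μ_s(m_A+m_B)g = 797.4 N, not exceeded).

f ≈ 204 N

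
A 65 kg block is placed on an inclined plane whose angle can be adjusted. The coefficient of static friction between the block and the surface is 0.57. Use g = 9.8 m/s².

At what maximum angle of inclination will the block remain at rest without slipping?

θ_max ≈ 29.7°

At the slip threshold, m g sin θ = μ_s · m g cos θ, so tan θ = μ_s.
θ_max = arctan(0.57) = 29.7°.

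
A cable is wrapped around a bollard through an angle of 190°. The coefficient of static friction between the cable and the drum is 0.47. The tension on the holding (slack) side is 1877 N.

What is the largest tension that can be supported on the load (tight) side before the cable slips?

At impending slip the capstan equation gives T₂/T₁ = e^{μβ} with β in radians.
β = 190° × π/180 = 3.316 rad.
e^{μβ} = e^{0.47×3.316} = 4.752.
T₂ = T₁ · e^{μβ} = 1877 × 4.752 = 8920 N.

T_max ≈ 8920 N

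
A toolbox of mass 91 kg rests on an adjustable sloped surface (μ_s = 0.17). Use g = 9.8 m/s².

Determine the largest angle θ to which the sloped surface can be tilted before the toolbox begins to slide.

At the slip threshold, m g sin θ = μ_s · m g cos θ, so tan θ = μ_s.
θ_max = arctan(0.17) = 9.65°.

θ_max ≈ 9.65°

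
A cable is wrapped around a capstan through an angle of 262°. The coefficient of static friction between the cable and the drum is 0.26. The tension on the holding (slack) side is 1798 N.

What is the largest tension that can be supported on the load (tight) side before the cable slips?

At impending slip the capstan equation gives T₂/T₁ = e^{μβ} with β in radians.
β = 262° × π/180 = 4.573 rad.
e^{μβ} = e^{0.26×4.573} = 3.284.
T₂ = T₁ · e^{μβ} = 1798 × 3.284 = 5900 N.

T_max ≈ 5900 N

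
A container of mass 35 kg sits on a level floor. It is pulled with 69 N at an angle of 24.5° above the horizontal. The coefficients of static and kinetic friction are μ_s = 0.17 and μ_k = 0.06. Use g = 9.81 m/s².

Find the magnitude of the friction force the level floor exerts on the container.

f ≈ 18.9 N

N = m g − P sin α = 343.4 − 69×sin 24.5° = 314.7 N.
The horizontal driving force is P cos α = 62.79 N, so equilibrium needs friction f = 62.79 N.
μ_s N = 0.17 × 314.7 = 53.51 N.
62.79 > 53.51 N → the container slides; f = μ_k N = 0.06×314.7 = 18.9 N.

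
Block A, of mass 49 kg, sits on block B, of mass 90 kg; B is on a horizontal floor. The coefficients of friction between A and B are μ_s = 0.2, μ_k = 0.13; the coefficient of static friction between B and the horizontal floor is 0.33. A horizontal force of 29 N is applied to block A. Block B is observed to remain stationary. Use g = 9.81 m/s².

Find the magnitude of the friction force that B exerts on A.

Normal force at the A–B interface: N₁ = m_A g = 480.7 N.
Maximum static friction on A from B: μ_s N₁ = 0.2×480.7 = 96.14 N.
P = 29 N is within that limit, so A and B move together (both at rest); the A–B friction is simply f₁ = P = 29 N.
By Newton's third law B feels 29 N forward from A. With B stationary, the floor's static friction on B balances it: f₂ = 29 N (well within μ_s(m_A+m_B)g = 450 N).

f ≈ 29 N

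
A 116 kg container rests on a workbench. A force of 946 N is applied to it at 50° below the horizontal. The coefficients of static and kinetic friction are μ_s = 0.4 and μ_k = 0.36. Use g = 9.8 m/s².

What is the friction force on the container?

N = m g + P sin α = 1137 + 946×sin 50° = 1861 N.
For equilibrium, f = P cos α = 946×cos 50° = 608.1 N.
The static-friction limit is μ_s N = 744.6 N.
608.1 ≤ 744.6 N → static; friction equals the required 608 N.

f ≈ 608 N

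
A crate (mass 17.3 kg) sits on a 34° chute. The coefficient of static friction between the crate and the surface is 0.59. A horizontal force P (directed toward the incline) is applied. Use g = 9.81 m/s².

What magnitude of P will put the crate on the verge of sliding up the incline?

At impending motion up the slope, friction acts down-slope at its limit: f = μ_s N.
Perpendicular to the incline: N = m g cos θ + P sin θ.
Along the incline: P cos θ = m g sin θ + μ_s N = m g sin θ + μ_s (m g cos θ + P sin θ).
Solving, P (cos θ − μ_s sin θ) = m g (sin θ + μ_s cos θ), so P = 17.3×9.81×(sin 34° + 0.59 cos 34°)/(cos 34° − 0.59 sin 34°) = 170×1.048/0.4991 = 356 N.

P ≈ 356 N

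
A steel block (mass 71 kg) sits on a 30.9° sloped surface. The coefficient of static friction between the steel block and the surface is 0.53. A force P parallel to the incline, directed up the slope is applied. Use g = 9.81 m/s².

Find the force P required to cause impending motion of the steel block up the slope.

At impending motion up the slope, friction acts down-slope at its limit: f = μ_s N.
P is parallel to the surface, so N = m g cos θ = 598 N.
Along the incline: P = m g sin θ + μ_s N = 358 + 0.53×598 = 674 N.

P ≈ 674 N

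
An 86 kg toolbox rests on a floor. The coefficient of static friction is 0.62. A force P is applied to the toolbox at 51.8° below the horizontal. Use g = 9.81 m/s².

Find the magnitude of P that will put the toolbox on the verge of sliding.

P ≈ 3990 N

N = m g + P sin α (the push presses the toolbox into the floor).
At impending slip, P cos α = μ_s N = μ_s (m g + P sin α).
Solving: P (cos α − μ_s sin α) = μ_s m g → P = 0.62×844/(cos 51.8° − 0.62 sin 51.8°) = 523/0.1312 = 3990 N.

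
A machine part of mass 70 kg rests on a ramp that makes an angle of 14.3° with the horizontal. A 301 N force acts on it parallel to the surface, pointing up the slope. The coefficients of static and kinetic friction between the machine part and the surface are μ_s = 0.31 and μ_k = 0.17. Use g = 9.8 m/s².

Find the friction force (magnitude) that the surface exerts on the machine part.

Perpendicular to the surface, N = m g cos θ = 70·9.8·cos 14.3° = 664.7 N.
The friction needed for equilibrium is m g sin θ − P = 169.4 − 301 = -131.6 N, measured positive up-slope.
Static friction can supply at most μ_s N = 206.1 N.
Since |-131.6| ≤ 206.1 N, no slip — friction simply equals what equilibrium demands.

f ≈ 132 N (down the incline)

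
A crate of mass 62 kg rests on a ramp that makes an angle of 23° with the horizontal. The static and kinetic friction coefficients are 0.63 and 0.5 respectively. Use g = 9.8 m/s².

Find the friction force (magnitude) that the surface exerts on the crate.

f ≈ 237 N (up the incline)

Normal force: N = m g cos θ = 62 × 9.8 × cos 23° = 559.3 N.
For equilibrium along the incline, friction must balance the weight component: f = m g sin θ = 237.4 N up the slope.
The static-friction ceiling is μ_s N = 0.63 × 559.3 = 352.4 N.
Since |237.4| ≤ 352.4 N, static friction is sufficient; f equals the required value, not μ_s N.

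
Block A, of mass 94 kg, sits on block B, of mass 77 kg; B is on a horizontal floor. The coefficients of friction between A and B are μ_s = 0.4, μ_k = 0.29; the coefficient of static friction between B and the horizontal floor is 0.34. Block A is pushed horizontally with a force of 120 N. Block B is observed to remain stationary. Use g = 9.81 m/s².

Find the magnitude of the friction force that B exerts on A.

The normal force B exerts on A is simply A's weight, N₁ = 922.1 N.
Maximum static friction on A from B: μ_s N₁ = 0.4×922.1 = 368.9 N.
Since P = 120 N ≤ 368.9 N, A does not slip on B; friction on A equals P = 120 N.
By Newton's third law B feels 120 N forward from A. With B stationary, the floor's static friction on B balances it: f₂ = 120 N (well within μ_s(m_A+m_B)g = 570.4 N).

f ≈ 120 N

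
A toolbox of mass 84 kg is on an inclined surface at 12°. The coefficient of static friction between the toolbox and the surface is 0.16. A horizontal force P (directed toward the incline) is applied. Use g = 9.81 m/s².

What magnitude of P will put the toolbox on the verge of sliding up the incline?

At impending motion up the slope, friction acts down-slope at its limit: f = μ_s N.
Perpendicular to the incline: N = m g cos θ + P sin θ.
Along the incline: P cos θ = m g sin θ + μ_s N = m g sin θ + μ_s (m g cos θ + P sin θ).
Solving, P (cos θ − μ_s sin θ) = m g (sin θ + μ_s cos θ), so P = 84×9.81×(sin 12° + 0.16 cos 12°)/(cos 12° − 0.16 sin 12°) = 824×0.3644/0.9449 = 318 N.

P ≈ 318 N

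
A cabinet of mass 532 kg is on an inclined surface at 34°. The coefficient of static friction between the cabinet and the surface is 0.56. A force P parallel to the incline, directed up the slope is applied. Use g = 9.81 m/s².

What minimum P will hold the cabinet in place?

The cabinet tends to slide down (tan θ > μ_s), so at the point of impending slip friction acts up-slope at its limit: f = μ_s N.
P is parallel to the surface, so N = m g cos θ = 4330 N.
Along the incline: P + μ_s N = m g sin θ, so P = 2920 − 0.56×4330 = 495 N.

P_min ≈ 495 N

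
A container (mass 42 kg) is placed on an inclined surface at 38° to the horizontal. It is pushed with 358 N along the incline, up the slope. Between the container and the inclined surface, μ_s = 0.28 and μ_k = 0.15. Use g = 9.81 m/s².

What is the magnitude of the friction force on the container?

Perpendicular to the surface, N = m g cos θ = 42·9.81·cos 38° = 324.7 N.
The friction needed for equilibrium is m g sin θ − P = 253.7 − 358 = -104.3 N, measured positive up-slope.
Static friction can supply at most μ_s N = 90.91 N.
|-104.3| exceeds 90.91 N, so the container slips up-slope; friction is kinetic, f = μ_k N = 0.15×324.7 = 48.7 N.

f ≈ 48.7 N (down the incline)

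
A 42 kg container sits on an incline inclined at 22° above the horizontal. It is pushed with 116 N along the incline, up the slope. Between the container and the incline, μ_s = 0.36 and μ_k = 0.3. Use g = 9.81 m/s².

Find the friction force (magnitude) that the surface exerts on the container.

The normal reaction is N = m g cos θ = 382 N.
For equilibrium along the incline the friction force must supply f = m g sin θ − P = 154.3 − 116 = 38.35 N (positive meaning up-slope).
Static friction can supply at most μ_s N = 137.5 N.
Since |38.35| ≤ 137.5 N, static friction is sufficient; f equals the required value, not μ_s N.

f ≈ 38.3 N (up the incline)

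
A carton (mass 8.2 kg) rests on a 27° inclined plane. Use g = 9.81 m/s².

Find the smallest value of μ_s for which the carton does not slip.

μ_s,min ≈ 0.51

At the slip threshold m g sin θ = μ_s m g cos θ, so μ_s,min = tan θ.
μ_s,min = tan 27° = 0.51.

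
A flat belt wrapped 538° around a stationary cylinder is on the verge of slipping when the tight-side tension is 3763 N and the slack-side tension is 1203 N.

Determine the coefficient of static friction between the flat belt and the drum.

T₂/T₁ = e^{μβ} → μ = ln(T₂/T₁)/β.
β = 538° = 9.39 rad.
μ = ln(3763/1203)/9.39 = ln(3.128)/9.39 = 0.121.

μ ≈ 0.121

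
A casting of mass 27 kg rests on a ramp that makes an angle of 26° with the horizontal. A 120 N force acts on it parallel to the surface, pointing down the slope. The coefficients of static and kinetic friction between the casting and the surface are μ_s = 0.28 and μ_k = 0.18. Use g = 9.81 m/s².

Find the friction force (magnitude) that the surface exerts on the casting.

f ≈ 42.9 N (up the incline)

Perpendicular to the surface, N = m g cos θ = 27·9.81·cos 26° = 238.1 N.
Parallel to the incline, ΣF = 0 gives f = m g sin θ + P = 116.1 + 120 = 236.1 N (up-slope positive).
The static-friction ceiling is μ_s N = 0.28 × 238.1 = 66.66 N.
|236.1| exceeds 66.66 N, so the casting slips down-slope; friction is kinetic, f = μ_k N = 0.18×238.1 = 42.9 N.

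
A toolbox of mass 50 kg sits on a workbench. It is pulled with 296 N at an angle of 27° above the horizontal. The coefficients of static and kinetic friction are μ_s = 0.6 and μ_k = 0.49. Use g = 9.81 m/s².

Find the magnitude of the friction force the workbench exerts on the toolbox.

The vertical component of P reduces the normal force: N = m g − P sin α = 490.5 − 134.4 = 356.1 N.
Horizontally, friction must balance P cos α = 263.7 N.
The static-friction limit is μ_s N = 213.7 N.
The required friction exceeds μ_s N, so the toolbox moves and f = μ_k N = 174 N.

f ≈ 174 N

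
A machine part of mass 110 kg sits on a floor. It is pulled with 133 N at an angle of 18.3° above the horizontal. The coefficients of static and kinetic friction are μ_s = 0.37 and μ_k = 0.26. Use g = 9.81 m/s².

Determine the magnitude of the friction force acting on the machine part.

The vertical component of P reduces the normal force: N = m g − P sin α = 1079 − 41.76 = 1037 N.
For equilibrium, f = P cos α = 133×cos 18.3° = 126.3 N.
μ_s N = 0.37 × 1037 = 383.8 N.
126.3 ≤ 383.8 N → static; friction equals the required 126 N.

f ≈ 126 N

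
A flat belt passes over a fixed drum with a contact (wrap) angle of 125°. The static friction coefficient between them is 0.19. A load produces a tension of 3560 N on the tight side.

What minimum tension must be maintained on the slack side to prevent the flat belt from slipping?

Capstan equation at impending slip: T_tight/T_slack = e^{μβ}.
β = 125° = 2.182 rad; e^{μβ} = e^{0.19×2.182} = 1.514.
T_slack = T_tight / e^{μβ} = 3560 / 1.514 = 2350 N.

T_min ≈ 2350 N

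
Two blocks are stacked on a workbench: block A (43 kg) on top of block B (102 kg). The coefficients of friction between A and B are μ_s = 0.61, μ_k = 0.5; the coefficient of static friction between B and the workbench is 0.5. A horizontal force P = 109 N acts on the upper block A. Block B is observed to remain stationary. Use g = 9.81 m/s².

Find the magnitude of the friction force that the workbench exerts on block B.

Between the blocks, N₁ = m_A g = 421.8 N.
Maximum static friction on A from B: μ_s N₁ = 0.61×421.8 = 257.3 N.
P = 109 N is within that limit, so A and B move together (both at rest); the A–B friction is simply f₁ = P = 109 N.
B experiences an equal 109 N forward from A (third law). B is in equilibrium, so the floor supplies f₂ = 109 N of static friction (limit μ_s(m_A+m_B)g = 711.2 N, not exceeded).

f ≈ 109 N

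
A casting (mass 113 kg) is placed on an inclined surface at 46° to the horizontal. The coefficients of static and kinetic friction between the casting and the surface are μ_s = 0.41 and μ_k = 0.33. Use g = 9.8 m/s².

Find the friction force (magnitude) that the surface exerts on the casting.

The normal reaction is N = m g cos θ = 769.3 N.
For equilibrium along the incline, friction must balance the weight component: f = m g sin θ = 796.6 N up the slope.
The static-friction ceiling is μ_s N = 0.41 × 769.3 = 315.4 N.
|796.6| exceeds 315.4 N, so the casting slips down-slope; friction is kinetic, f = μ_k N = 0.33×769.3 = 254 N.

f ≈ 254 N (up the incline)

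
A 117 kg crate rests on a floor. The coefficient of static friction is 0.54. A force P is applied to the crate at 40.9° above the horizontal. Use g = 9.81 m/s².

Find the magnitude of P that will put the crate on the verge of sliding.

P ≈ 559 N

N = m g − P sin α (the pull lifts the crate).
At impending slip, P cos α = μ_s N = μ_s (m g − P sin α).
Solving: P (cos α + μ_s sin α) = μ_s m g → P = 0.54×1150/(cos 40.9° + 0.54 sin 40.9°) = 620/1.109 = 559 N.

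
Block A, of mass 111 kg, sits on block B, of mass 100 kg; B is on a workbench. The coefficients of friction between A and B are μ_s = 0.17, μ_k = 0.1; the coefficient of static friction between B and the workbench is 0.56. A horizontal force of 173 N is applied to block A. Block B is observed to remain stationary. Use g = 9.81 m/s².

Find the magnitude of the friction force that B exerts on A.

f ≈ 173 N

Between the blocks, N₁ = m_A g = 1089 N.
Maximum static friction on A from B: μ_s N₁ = 0.17×1089 = 185.1 N.
Since P = 173 N ≤ 185.1 N, A does not slip on B; friction on A equals P = 173 N.
B experiences an equal 173 N forward from A (third law). B is in equilibrium, so the floor supplies f₂ = 173 N of static friction (limit μ_s(m_A+m_B)g = 1159 N, not exceeded).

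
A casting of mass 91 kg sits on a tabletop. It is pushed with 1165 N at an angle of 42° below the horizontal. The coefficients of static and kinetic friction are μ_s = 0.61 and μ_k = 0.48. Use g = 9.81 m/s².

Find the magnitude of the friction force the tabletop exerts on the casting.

f ≈ 866 N

Vertical equilibrium gives N = m g + P sin α = 1672 N.
For equilibrium, f = P cos α = 1165×cos 42° = 865.8 N.
μ_s N = 0.61 × 1672 = 1020 N.
Since 865.8 N does not exceed the limit, the casting stays at rest and f = 866 N.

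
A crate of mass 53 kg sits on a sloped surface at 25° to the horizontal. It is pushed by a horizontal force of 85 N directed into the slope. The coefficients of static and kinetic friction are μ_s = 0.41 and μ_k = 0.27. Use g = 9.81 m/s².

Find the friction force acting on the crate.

f ≈ 143 N (up the incline)

The horizontal push has a component P sin θ into the surface, so N = m g cos θ + P sin θ = 471.2 + 35.92 = 507.1 N.
Parallel to the incline: P cos θ − m g sin θ = 77.04 − 219.7 = -142.7 N; the friction needed to balance this is 142.7 N acting up the slope.
Maximum static friction: μ_s N = 0.41 × 507.1 = 207.9 N.
Since 142.7 N is within the 207.9 N limit, the crate stays put and friction is exactly 143 N.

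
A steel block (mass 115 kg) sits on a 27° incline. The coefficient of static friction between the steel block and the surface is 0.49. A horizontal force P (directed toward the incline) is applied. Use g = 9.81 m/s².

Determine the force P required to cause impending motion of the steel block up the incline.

P ≈ 1500 N

At impending motion up the slope, friction acts down-slope at its limit: f = μ_s N.
Perpendicular to the incline: N = m g cos θ + P sin θ.
Along the incline: P cos θ = m g sin θ + μ_s N = m g sin θ + μ_s (m g cos θ + P sin θ).
Solving, P (cos θ − μ_s sin θ) = m g (sin θ + μ_s cos θ), so P = 115×9.81×(sin 27° + 0.49 cos 27°)/(cos 27° − 0.49 sin 27°) = 1130×0.8906/0.6686 = 1500 N.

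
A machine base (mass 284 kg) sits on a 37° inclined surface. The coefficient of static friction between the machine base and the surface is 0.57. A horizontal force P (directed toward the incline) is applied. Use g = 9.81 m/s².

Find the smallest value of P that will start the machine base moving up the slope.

P ≈ 6460 N

At impending motion up the slope, friction acts down-slope at its limit: f = μ_s N.
Perpendicular to the incline: N = m g cos θ + P sin θ.
Along the incline: P cos θ = m g sin θ + μ_s N = m g sin θ + μ_s (m g cos θ + P sin θ).
Solving, P (cos θ − μ_s sin θ) = m g (sin θ + μ_s cos θ), so P = 284×9.81×(sin 37° + 0.57 cos 37°)/(cos 37° − 0.57 sin 37°) = 2790×1.057/0.4556 = 6460 N.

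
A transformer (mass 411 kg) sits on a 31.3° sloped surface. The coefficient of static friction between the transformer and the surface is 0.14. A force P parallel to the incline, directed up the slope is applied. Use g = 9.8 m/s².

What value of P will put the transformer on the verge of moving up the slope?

P ≈ 2570 N

At impending motion up the slope, friction acts down-slope at its limit: f = μ_s N.
P is parallel to the surface, so N = m g cos θ = 3440 N.
Along the incline: P = m g sin θ + μ_s N = 2090 + 0.14×3440 = 2570 N.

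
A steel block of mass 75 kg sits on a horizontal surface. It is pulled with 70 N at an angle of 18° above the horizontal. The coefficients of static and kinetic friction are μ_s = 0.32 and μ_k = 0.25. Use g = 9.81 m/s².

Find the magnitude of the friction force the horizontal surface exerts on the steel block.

f ≈ 66.6 N

Vertical equilibrium gives N = m g − P sin α = 714.1 N.
For equilibrium, f = P cos α = 70×cos 18° = 66.57 N.
The static-friction limit is μ_s N = 228.5 N.
Since 66.57 N does not exceed the limit, the steel block stays at rest and f = 66.6 N.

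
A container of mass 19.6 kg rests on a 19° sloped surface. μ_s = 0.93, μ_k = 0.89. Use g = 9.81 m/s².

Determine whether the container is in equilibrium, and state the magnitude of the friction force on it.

f ≈ 62.6 N

N = m g cos θ = 182 N.
Down-slope weight component: m g sin θ = 62.6 N.
μ_s N = 169 N.
62.6 ≤ 169 N, so it stays put; friction = 62.6 N.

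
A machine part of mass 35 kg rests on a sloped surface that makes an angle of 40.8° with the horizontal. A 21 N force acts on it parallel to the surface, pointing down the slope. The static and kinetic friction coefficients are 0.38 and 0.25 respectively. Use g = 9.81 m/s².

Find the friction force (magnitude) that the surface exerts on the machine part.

f ≈ 65 N (up the incline)

Normal force: N = m g cos θ = 35 × 9.81 × cos 40.8° = 259.9 N.
Parallel to the incline, ΣF = 0 gives f = m g sin θ + P = 224.4 + 21 = 245.4 N (up-slope positive).
Static friction can supply at most μ_s N = 98.77 N.
Since |245.4| > 98.77 N, static friction cannot hold it; the machine part slides down the incline and kinetic friction applies: f = μ_k N = 0.25 × 259.9 = 65 N.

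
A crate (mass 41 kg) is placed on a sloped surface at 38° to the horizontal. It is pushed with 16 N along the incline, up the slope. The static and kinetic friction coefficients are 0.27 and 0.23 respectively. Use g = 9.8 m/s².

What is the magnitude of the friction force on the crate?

f ≈ 72.8 N (up the incline)

Perpendicular to the surface, N = m g cos θ = 41·9.8·cos 38° = 316.6 N.
For equilibrium along the incline the friction force must supply f = m g sin θ − P = 247.4 − 16 = 231.4 N (positive meaning up-slope).
Maximum static friction available: μ_s N = 0.27 × 316.6 = 85.49 N.
|231.4| exceeds 85.49 N, so the crate slips down-slope; friction is kinetic, f = μ_k N = 0.23×316.6 = 72.8 N.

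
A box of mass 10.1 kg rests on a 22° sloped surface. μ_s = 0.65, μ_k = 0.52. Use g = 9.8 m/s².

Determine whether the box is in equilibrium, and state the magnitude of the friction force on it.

f ≈ 37.1 N

N = m g cos θ = 91.8 N.
Down-slope weight component: m g sin θ = 37.1 N.
μ_s N = 59.7 N.
37.1 ≤ 59.7 N, so it stays put; friction = 37.1 N.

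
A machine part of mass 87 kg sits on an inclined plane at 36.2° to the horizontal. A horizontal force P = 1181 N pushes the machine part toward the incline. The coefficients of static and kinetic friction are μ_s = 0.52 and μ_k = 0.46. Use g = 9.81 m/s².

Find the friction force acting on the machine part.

Normal direction: N = m g cos θ + P sin θ = 1386 N.
Along the incline, the net driving force (taking up-slope positive) is P cos θ − m g sin θ = 953 − 504.1 = 449 N, so equilibrium requires friction f = -449 N (down-slope).
The limit of static friction is μ_s N = 720.8 N.
Since 449 N is within the 720.8 N limit, the machine part stays put and friction is exactly 449 N.

f ≈ 449 N (down the incline)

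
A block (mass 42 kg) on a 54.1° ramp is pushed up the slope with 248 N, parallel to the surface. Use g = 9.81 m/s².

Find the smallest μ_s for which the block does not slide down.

μ_s,min ≈ 0.355

N = m g cos θ = 241.6 N.
Friction must make up the shortfall along the incline: f = m g sin θ − P = 333.8 − 248 = 85.75 N.
At the threshold f = μ_s N, so μ_s,min = 85.75/241.6 = 0.355.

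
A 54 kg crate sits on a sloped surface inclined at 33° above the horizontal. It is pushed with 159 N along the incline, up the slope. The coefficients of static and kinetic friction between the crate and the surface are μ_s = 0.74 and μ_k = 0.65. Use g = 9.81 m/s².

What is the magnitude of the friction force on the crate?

f ≈ 130 N (up the incline)

The normal reaction is N = m g cos θ = 444.3 N.
For equilibrium along the incline the friction force must supply f = m g sin θ − P = 288.5 − 159 = 129.5 N (positive meaning up-slope).
Maximum static friction available: μ_s N = 0.74 × 444.3 = 328.8 N.
Since |129.5| ≤ 328.8 N, static friction is sufficient; f equals the required value, not μ_s N.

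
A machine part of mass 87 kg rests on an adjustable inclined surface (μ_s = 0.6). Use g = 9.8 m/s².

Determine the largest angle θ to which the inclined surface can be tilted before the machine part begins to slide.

θ_max ≈ 31°

At the slip threshold, m g sin θ = μ_s · m g cos θ, so tan θ = μ_s.
θ_max = arctan(0.6) = 31°.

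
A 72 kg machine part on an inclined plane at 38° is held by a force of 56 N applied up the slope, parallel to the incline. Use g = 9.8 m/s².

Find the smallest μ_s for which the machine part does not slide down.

μ_s,min ≈ 0.681

N = m g cos θ = 556 N.
Friction must make up the shortfall along the incline: f = m g sin θ − P = 434.4 − 56 = 378.4 N.
At the threshold f = μ_s N, so μ_s,min = 378.4/556 = 0.681.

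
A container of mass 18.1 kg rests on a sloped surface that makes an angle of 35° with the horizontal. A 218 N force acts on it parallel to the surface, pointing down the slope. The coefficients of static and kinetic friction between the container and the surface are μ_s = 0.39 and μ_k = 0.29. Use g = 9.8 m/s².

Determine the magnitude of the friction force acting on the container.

Perpendicular to the surface, N = m g cos θ = 18.1·9.8·cos 35° = 145.3 N.
Parallel to the incline, ΣF = 0 gives f = m g sin θ + P = 101.7 + 218 = 319.7 N (up-slope positive).
Maximum static friction available: μ_s N = 0.39 × 145.3 = 56.67 N.
Since |319.7| > 56.67 N, static friction cannot hold it; the container slides down the incline and kinetic friction applies: f = μ_k N = 0.29 × 145.3 = 42.1 N.

f ≈ 42.1 N (up the incline)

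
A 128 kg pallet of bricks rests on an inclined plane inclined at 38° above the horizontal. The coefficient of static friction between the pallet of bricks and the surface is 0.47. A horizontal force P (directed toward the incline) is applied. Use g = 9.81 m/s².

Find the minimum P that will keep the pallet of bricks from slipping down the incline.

P_min ≈ 286 N

The pallet of bricks tends to slide down (tan θ > μ_s), so at the point of impending slip friction acts up-slope at its limit: f = μ_s N.
Perpendicular to the incline: N = m g cos θ + P sin θ.
Along the incline: P cos θ + μ_s N = m g sin θ, i.e. P cos θ + μ_s (m g cos θ + P sin θ) = m g sin θ.
Solving, P (cos θ + μ_s sin θ) = m g (sin θ − μ_s cos θ), so P = 1260×0.2453/1.077 = 286 N.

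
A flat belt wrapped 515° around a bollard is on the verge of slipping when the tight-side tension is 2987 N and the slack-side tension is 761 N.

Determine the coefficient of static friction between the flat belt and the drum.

T₂/T₁ = e^{μβ} → μ = ln(T₂/T₁)/β.
β = 515° = 8.988 rad.
μ = ln(2987/761)/8.988 = ln(3.925)/8.988 = 0.152.

μ ≈ 0.152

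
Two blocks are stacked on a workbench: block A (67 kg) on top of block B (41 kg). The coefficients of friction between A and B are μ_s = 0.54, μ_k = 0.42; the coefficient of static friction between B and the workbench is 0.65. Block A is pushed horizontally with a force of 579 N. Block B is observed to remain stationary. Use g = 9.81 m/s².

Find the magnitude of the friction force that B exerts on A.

Normal force at the A–B interface: N₁ = m_A g = 657.3 N.
So the A–B interface can sustain at most μ_s N₁ = 354.9 N of static friction.
P = 579 N exceeds that limit, so A slips over B and the interface friction becomes kinetic: f₁ = μ_k N₁ = 0.42×657.3 = 276 N.
B experiences an equal 276 N forward from A (third law). B is in equilibrium, so the floor supplies f₂ = 276 N of static friction (limit μ_s(m_A+m_B)g = 688.7 N, not exceeded).

f ≈ 276 N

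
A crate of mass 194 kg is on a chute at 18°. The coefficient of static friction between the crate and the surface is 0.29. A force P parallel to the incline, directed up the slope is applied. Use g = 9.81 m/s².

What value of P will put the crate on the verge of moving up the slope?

At impending motion up the slope, friction acts down-slope at its limit: f = μ_s N.
P is parallel to the surface, so N = m g cos θ = 1810 N.
Along the incline: P = m g sin θ + μ_s N = 588 + 0.29×1810 = 1110 N.

P ≈ 1110 N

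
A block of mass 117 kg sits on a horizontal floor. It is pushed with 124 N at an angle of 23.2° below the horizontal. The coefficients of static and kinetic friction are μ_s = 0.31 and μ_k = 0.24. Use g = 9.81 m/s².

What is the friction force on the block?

f ≈ 114 N

N = m g + P sin α = 1148 + 124×sin 23.2° = 1197 N.
Horizontally, friction must balance P cos α = 114 N.
The static-friction limit is μ_s N = 371 N.
114 ≤ 371 N → static; friction equals the required 114 N.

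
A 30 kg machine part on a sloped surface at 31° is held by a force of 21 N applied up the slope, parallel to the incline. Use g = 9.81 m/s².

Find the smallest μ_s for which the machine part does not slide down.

μ_s,min ≈ 0.518

N = m g cos θ = 252.3 N.
Friction must make up the shortfall along the incline: f = m g sin θ − P = 151.6 − 21 = 130.6 N.
At the threshold f = μ_s N, so μ_s,min = 130.6/252.3 = 0.518.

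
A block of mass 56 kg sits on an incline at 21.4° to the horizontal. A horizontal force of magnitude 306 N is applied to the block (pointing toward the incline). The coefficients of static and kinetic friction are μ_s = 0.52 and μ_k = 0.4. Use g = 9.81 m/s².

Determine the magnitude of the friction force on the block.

f ≈ 84.5 N (down the incline)

The horizontal push has a component P sin θ into the surface, so N = m g cos θ + P sin θ = 511.5 + 111.7 = 623.1 N.
Parallel to the incline: P cos θ − m g sin θ = 284.9 − 200.4 = 84.45 N; the friction needed to balance this is 84.45 N acting down the slope.
Maximum static friction: μ_s N = 0.52 × 623.1 = 324 N.
Since 84.45 N is within the 324 N limit, the block stays put and friction is exactly 84.5 N.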